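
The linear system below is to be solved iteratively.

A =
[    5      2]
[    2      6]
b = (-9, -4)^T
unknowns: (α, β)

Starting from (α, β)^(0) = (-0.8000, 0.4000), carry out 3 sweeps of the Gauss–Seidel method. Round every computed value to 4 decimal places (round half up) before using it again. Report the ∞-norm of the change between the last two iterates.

0.0221

Iteration 1:
  α = (-9 - (2)·0.4000) / (5) = -1.9600
  β = (-4 - (2)·-1.9600) / (6) = -0.0133
Iteration 2:
  α = (-9 - (2)·-0.0133) / (5) = -1.7947
  β = (-4 - (2)·-1.7947) / (6) = -0.0684
Iteration 3:
  α = (-9 - (2)·-0.0684) / (5) = -1.7726
  β = (-4 - (2)·-1.7726) / (6) = -0.0758
Change: (0.0221, -0.0074) → max |·| = 0.0221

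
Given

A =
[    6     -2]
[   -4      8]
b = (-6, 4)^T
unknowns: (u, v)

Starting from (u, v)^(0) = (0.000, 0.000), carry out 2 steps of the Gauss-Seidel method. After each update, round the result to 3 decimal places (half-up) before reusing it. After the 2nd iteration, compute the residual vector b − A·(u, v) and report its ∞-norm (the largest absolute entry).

0.000

Iteration 1:
  u = (-6 - (-2)·0.000) / (6) = -1.000
  v = (4 - (-4)·-1.000) / (8) = 0.000
Iteration 2:
  u = (-6 - (-2)·0.000) / (6) = -1.000
  v = (4 - (-4)·-1.000) / (8) = 0.000
Residual b − A·x = (0.000, 0.000); ∞-norm = 0.000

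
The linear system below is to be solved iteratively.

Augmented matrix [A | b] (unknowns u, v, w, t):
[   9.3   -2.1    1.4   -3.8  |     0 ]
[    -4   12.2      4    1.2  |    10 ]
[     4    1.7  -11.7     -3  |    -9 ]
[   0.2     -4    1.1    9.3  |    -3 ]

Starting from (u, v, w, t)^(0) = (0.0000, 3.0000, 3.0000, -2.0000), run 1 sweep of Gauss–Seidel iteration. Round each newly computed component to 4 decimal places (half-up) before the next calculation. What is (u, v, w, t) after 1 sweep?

Iteration 1:
  u = (0 - (-2.1)·3.0000 - (1.4)·3.0000 - (-3.8)·-2.0000) / (9.3) = -0.5914
  v = (10 - (-4)·-0.5914 - (4)·3.0000 - (1.2)·-2.0000) / (12.2) = -0.1611
  w = (-9 - (4)·-0.5914 - (1.7)·-0.1611 - (-3)·-2.0000) / (-11.7) = 1.0565
  t = (-3 - (0.2)·-0.5914 - (-4)·-0.1611 - (1.1)·1.0565) / (9.3) = -0.5041

(-0.5914, -0.1611, 1.0565, -0.5041)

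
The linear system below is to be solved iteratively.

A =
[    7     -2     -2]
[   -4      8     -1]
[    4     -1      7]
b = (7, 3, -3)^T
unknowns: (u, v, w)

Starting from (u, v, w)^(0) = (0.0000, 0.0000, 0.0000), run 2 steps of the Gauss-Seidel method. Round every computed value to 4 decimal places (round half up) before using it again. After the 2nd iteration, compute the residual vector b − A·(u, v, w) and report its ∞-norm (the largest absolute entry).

0.2500

Iteration 1:
  u = (7 - (-2)·0.0000 - (-2)·0.0000) / (7) = 1.0000
  v = (3 - (-4)·1.0000 - (-1)·0.0000) / (8) = 0.8750
  w = (-3 - (4)·1.0000 - (-1)·0.8750) / (7) = -0.8750
Iteration 2:
  u = (7 - (-2)·0.8750 - (-2)·-0.8750) / (7) = 1.0000
  v = (3 - (-4)·1.0000 - (-1)·-0.8750) / (8) = 0.7656
  w = (-3 - (4)·1.0000 - (-1)·0.7656) / (7) = -0.8906
Residual b − A·x = (-0.2500, -0.0154, -0.0002); ∞-norm = 0.2500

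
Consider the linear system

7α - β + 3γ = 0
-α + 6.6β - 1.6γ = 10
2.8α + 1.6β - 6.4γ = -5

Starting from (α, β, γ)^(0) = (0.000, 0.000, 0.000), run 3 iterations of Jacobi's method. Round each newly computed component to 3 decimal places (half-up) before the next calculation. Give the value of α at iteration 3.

-0.254

Iteration 1:
  α = (0 - (-1)·0.000 - (3)·0.000) / (7) = 0.000
  β = (10 - (-1)·0.000 - (-1.6)·0.000) / (6.6) = 1.515
  γ = (-5 - (2.8)·0.000 - (1.6)·0.000) / (-6.4) = 0.781
Iteration 2:
  α = (0 - (-1)·1.515 - (3)·0.781) / (7) = -0.118
  β = (10 - (-1)·0.000 - (-1.6)·0.781) / (6.6) = 1.704
  γ = (-5 - (2.8)·0.000 - (1.6)·1.515) / (-6.4) = 1.160
Iteration 3:
  α = (0 - (-1)·1.704 - (3)·1.160) / (7) = -0.254
  β = (10 - (-1)·-0.118 - (-1.6)·1.160) / (6.6) = 1.778
  γ = (-5 - (2.8)·-0.118 - (1.6)·1.704) / (-6.4) = 1.156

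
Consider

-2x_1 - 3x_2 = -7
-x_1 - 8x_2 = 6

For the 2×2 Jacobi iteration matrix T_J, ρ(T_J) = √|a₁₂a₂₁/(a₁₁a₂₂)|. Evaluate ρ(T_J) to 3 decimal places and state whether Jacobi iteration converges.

0.433

a₁₂a₂₁/(a₁₁a₂₂) = (-3)·(-1) / ((-2)·(-8)) = 0.187500
ρ = √|0.187500| = √0.187500 = 0.433
ρ < 1, so Jacobi converges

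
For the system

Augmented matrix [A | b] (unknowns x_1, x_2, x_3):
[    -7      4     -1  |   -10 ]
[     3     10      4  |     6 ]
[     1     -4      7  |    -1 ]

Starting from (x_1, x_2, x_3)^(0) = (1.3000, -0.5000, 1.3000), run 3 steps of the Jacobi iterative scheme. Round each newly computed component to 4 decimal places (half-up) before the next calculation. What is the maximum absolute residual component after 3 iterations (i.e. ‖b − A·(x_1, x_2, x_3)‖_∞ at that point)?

Iteration 1:
  x_1 = (-10 - (4)·-0.5000 - (-1)·1.3000) / (-7) = 0.9571
  x_2 = (6 - (3)·1.3000 - (4)·1.3000) / (10) = -0.3100
  x_3 = (-1 - (1)·1.3000 - (-4)·-0.5000) / (7) = -0.6143
Iteration 2:
  x_1 = (-10 - (4)·-0.3100 - (-1)·-0.6143) / (-7) = 1.3392
  x_2 = (6 - (3)·0.9571 - (4)·-0.6143) / (10) = 0.5586
  x_3 = (-1 - (1)·0.9571 - (-4)·-0.3100) / (7) = -0.4567
Iteration 3:
  x_1 = (-10 - (4)·0.5586 - (-1)·-0.4567) / (-7) = 1.8130
  x_2 = (6 - (3)·1.3392 - (4)·-0.4567) / (10) = 0.3809
  x_3 = (-1 - (1)·1.3392 - (-4)·0.5586) / (7) = -0.0150
Residual b − A·x = (1.1524, -3.1880, -1.1844); ∞-norm = 3.1880

3.1880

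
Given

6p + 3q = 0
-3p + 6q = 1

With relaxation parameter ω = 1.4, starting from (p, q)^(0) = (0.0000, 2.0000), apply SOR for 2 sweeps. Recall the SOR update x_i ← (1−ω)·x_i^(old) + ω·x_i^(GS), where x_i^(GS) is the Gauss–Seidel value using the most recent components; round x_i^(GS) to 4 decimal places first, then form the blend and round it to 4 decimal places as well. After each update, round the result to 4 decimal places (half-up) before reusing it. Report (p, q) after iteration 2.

Iteration 1:
  p: GS value = (0 - (3)·2.0000) / (6) = -1.0000;  p ← (1−ω)·0.0000 + ω·-1.0000 = -1.4000
  q: GS value = (1 - (-3)·-1.4000) / (6) = -0.5333;  q ← (1−ω)·2.0000 + ω·-0.5333 = -1.5466
Iteration 2:
  p: GS value = (0 - (3)·-1.5466) / (6) = 0.7733;  p ← (1−ω)·-1.4000 + ω·0.7733 = 1.6426
  q: GS value = (1 - (-3)·1.6426) / (6) = 0.9880;  q ← (1−ω)·-1.5466 + ω·0.9880 = 2.0018

(1.6426, 2.0018)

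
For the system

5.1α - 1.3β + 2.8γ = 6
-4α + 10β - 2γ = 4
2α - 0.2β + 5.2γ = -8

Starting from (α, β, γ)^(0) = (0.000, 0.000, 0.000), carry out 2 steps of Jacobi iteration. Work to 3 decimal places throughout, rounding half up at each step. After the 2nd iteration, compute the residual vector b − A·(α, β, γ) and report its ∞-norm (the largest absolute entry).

2.912

Iteration 1:
  α = (6 - (-1.3)·0.000 - (2.8)·0.000) / (5.1) = 1.176
  β = (4 - (-4)·0.000 - (-2)·0.000) / (10) = 0.400
  γ = (-8 - (2)·0.000 - (-0.2)·0.000) / (5.2) = -1.538
Iteration 2:
  α = (6 - (-1.3)·0.400 - (2.8)·-1.538) / (5.1) = 2.123
  β = (4 - (-4)·1.176 - (-2)·-1.538) / (10) = 0.563
  γ = (-8 - (2)·1.176 - (-0.2)·0.400) / (5.2) = -1.975
Residual b − A·x = (1.435, 2.912, -1.863); ∞-norm = 2.912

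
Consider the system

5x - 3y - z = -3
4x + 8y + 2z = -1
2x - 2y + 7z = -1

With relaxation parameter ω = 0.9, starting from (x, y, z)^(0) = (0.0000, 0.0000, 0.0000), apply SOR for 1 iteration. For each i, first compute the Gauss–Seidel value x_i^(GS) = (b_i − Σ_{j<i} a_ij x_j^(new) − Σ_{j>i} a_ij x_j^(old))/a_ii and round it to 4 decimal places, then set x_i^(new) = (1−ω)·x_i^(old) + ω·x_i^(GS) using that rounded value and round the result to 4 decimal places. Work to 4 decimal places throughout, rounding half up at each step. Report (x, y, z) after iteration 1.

Iteration 1:
  x: GS value = (-3 - (-3)·0.0000 - (-1)·0.0000) / (5) = -0.6000;  x ← (1−ω)·0.0000 + ω·-0.6000 = -0.5400
  y: GS value = (-1 - (4)·-0.5400 - (2)·0.0000) / (8) = 0.1450;  y ← (1−ω)·0.0000 + ω·0.1450 = 0.1305
  z: GS value = (-1 - (2)·-0.5400 - (-2)·0.1305) / (7) = 0.0487;  z ← (1−ω)·0.0000 + ω·0.0487 = 0.0438

(-0.5400, 0.1305, 0.0438)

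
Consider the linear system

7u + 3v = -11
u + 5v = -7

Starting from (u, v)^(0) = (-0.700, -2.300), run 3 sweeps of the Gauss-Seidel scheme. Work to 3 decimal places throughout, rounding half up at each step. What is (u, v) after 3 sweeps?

(-1.059, -1.188)

Iteration 1:
  u = (-11 - (3)·-2.300) / (7) = -0.586
  v = (-7 - (1)·-0.586) / (5) = -1.283
Iteration 2:
  u = (-11 - (3)·-1.283) / (7) = -1.022
  v = (-7 - (1)·-1.022) / (5) = -1.196
Iteration 3:
  u = (-11 - (3)·-1.196) / (7) = -1.059
  v = (-7 - (1)·-1.059) / (5) = -1.188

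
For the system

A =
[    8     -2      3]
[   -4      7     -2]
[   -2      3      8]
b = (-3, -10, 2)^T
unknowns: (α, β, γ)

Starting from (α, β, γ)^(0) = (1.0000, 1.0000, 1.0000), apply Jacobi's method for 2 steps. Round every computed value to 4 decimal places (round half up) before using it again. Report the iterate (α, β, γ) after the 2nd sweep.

(-0.5647, -1.6786, 0.3393)

Iteration 1:
  α = (-3 - (-2)·1.0000 - (3)·1.0000) / (8) = -0.5000
  β = (-10 - (-4)·1.0000 - (-2)·1.0000) / (7) = -0.5714
  γ = (2 - (-2)·1.0000 - (3)·1.0000) / (8) = 0.1250
Iteration 2:
  α = (-3 - (-2)·-0.5714 - (3)·0.1250) / (8) = -0.5647
  β = (-10 - (-4)·-0.5000 - (-2)·0.1250) / (7) = -1.6786
  γ = (2 - (-2)·-0.5000 - (3)·-0.5714) / (8) = 0.3393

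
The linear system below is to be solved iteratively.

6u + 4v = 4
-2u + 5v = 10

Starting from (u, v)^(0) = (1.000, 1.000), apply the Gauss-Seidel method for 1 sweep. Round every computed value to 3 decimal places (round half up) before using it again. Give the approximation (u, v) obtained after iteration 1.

Iteration 1:
  u = (4 - (4)·1.000) / (6) = 0.000
  v = (10 - (-2)·0.000) / (5) = 2.000

(0.000, 2.000)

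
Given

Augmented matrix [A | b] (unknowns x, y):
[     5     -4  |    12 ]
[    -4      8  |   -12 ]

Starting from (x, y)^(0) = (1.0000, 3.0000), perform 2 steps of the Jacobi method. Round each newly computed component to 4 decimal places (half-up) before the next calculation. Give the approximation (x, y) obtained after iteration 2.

(1.6000, 0.9000)

Iteration 1:
  x = (12 - (-4)·3.0000) / (5) = 4.8000
  y = (-12 - (-4)·1.0000) / (8) = -1.0000
Iteration 2:
  x = (12 - (-4)·-1.0000) / (5) = 1.6000
  y = (-12 - (-4)·4.8000) / (8) = 0.9000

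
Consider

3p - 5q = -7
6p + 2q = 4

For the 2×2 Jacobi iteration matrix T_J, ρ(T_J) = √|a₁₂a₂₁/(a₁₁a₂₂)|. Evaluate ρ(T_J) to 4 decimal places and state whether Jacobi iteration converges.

a₁₂a₂₁/(a₁₁a₂₂) = (-5)·(6) / ((3)·(2)) = -5.000000
ρ = √|-5.000000| = √5.000000 = 2.2361
ρ > 1, so Jacobi diverges

2.2361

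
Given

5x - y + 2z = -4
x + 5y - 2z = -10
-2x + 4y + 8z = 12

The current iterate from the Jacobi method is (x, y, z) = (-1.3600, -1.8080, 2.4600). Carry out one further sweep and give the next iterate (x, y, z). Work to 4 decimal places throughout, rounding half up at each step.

One sweep:
  x = (-4 - (-1)·-1.8080 - (2)·2.4600) / (5) = -2.1456
  y = (-10 - (1)·-1.3600 - (-2)·2.4600) / (5) = -0.7440
  z = (12 - (-2)·-1.3600 - (4)·-1.8080) / (8) = 2.0640

(-2.1456, -0.7440, 2.0640)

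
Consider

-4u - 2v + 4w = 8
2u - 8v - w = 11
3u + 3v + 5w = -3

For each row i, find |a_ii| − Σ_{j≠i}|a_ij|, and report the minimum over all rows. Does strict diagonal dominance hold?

-2

row 1: |-4| − (2+4) = -2
row 2: |-8| − (2+1) = 5
row 3: |5| − (3+3) = -1
minimum over rows = -2 → not strictly diagonally dominant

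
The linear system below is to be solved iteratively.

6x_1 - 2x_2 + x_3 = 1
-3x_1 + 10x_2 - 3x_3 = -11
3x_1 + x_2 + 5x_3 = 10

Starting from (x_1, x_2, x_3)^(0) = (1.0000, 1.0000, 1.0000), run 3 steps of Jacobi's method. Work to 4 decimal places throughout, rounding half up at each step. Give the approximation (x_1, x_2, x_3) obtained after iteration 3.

(-0.3633, -0.5900, 2.2480)

Iteration 1:
  x_1 = (1 - (-2)·1.0000 - (1)·1.0000) / (6) = 0.3333
  x_2 = (-11 - (-3)·1.0000 - (-3)·1.0000) / (10) = -0.5000
  x_3 = (10 - (3)·1.0000 - (1)·1.0000) / (5) = 1.2000
Iteration 2:
  x_1 = (1 - (-2)·-0.5000 - (1)·1.2000) / (6) = -0.2000
  x_2 = (-11 - (-3)·0.3333 - (-3)·1.2000) / (10) = -0.6400
  x_3 = (10 - (3)·0.3333 - (1)·-0.5000) / (5) = 1.9000
Iteration 3:
  x_1 = (1 - (-2)·-0.6400 - (1)·1.9000) / (6) = -0.3633
  x_2 = (-11 - (-3)·-0.2000 - (-3)·1.9000) / (10) = -0.5900
  x_3 = (10 - (3)·-0.2000 - (1)·-0.6400) / (5) = 2.2480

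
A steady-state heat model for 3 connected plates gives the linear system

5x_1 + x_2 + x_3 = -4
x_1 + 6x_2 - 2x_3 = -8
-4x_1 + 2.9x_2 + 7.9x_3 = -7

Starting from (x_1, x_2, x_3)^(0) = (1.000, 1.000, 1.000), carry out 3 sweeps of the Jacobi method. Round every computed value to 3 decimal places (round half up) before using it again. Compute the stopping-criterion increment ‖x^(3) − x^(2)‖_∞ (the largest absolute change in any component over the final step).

0.475

Iteration 1:
  x_1 = (-4 - (1)·1.000 - (1)·1.000) / (5) = -1.200
  x_2 = (-8 - (1)·1.000 - (-2)·1.000) / (6) = -1.167
  x_3 = (-7 - (-4)·1.000 - (2.9)·1.000) / (7.9) = -0.747
Iteration 2:
  x_1 = (-4 - (1)·-1.167 - (1)·-0.747) / (5) = -0.417
  x_2 = (-8 - (1)·-1.200 - (-2)·-0.747) / (6) = -1.382
  x_3 = (-7 - (-4)·-1.200 - (2.9)·-1.167) / (7.9) = -1.065
Iteration 3:
  x_1 = (-4 - (1)·-1.382 - (1)·-1.065) / (5) = -0.311
  x_2 = (-8 - (1)·-0.417 - (-2)·-1.065) / (6) = -1.619
  x_3 = (-7 - (-4)·-0.417 - (2.9)·-1.382) / (7.9) = -0.590
Change: (0.106, -0.237, 0.475) → max |·| = 0.475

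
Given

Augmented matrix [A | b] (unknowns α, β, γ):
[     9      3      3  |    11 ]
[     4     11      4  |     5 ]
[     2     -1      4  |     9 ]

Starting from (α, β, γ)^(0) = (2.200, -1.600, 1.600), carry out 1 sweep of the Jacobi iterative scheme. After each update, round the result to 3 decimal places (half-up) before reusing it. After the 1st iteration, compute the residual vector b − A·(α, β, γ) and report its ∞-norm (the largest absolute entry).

Iteration 1:
  α = (11 - (3)·-1.600 - (3)·1.600) / (9) = 1.222
  β = (5 - (4)·2.200 - (4)·1.600) / (11) = -0.927
  γ = (9 - (2)·2.200 - (-1)·-1.600) / (4) = 0.750
Residual b − A·x = (0.533, 7.309, 2.629); ∞-norm = 7.309

7.309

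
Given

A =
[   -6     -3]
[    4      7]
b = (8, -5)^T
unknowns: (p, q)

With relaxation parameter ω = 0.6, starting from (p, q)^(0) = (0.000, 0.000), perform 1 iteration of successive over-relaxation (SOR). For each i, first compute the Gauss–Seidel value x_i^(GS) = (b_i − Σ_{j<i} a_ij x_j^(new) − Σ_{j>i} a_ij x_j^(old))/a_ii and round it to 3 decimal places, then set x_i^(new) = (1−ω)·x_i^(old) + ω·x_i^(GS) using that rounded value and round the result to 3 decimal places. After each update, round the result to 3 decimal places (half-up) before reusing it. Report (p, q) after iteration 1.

(-0.800, -0.154)

Iteration 1:
  p: GS value = (8 - (-3)·0.000) / (-6) = -1.333;  p ← (1−ω)·0.000 + ω·-1.333 = -0.800
  q: GS value = (-5 - (4)·-0.800) / (7) = -0.257;  q ← (1−ω)·0.000 + ω·-0.257 = -0.154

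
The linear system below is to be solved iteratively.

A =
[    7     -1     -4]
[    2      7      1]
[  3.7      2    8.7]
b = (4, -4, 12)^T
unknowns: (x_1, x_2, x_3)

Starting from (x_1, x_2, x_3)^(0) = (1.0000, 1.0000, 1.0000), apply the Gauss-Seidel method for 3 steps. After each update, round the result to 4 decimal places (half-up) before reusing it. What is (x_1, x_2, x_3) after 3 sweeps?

(1.0964, -1.0524, 1.1550)

Iteration 1:
  x_1 = (4 - (-1)·1.0000 - (-4)·1.0000) / (7) = 1.2857
  x_2 = (-4 - (2)·1.2857 - (1)·1.0000) / (7) = -1.0816
  x_3 = (12 - (3.7)·1.2857 - (2)·-1.0816) / (8.7) = 1.0812
Iteration 2:
  x_1 = (4 - (-1)·-1.0816 - (-4)·1.0812) / (7) = 1.0347
  x_2 = (-4 - (2)·1.0347 - (1)·1.0812) / (7) = -1.0215
  x_3 = (12 - (3.7)·1.0347 - (2)·-1.0215) / (8.7) = 1.1741
Iteration 3:
  x_1 = (4 - (-1)·-1.0215 - (-4)·1.1741) / (7) = 1.0964
  x_2 = (-4 - (2)·1.0964 - (1)·1.1741) / (7) = -1.0524
  x_3 = (12 - (3.7)·1.0964 - (2)·-1.0524) / (8.7) = 1.1550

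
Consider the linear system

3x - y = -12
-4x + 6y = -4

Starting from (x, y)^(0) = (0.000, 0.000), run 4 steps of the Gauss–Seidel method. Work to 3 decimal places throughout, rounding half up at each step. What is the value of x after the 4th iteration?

-5.413

Iteration 1:
  x = (-12 - (-1)·0.000) / (3) = -4.000
  y = (-4 - (-4)·-4.000) / (6) = -3.333
Iteration 2:
  x = (-12 - (-1)·-3.333) / (3) = -5.111
  y = (-4 - (-4)·-5.111) / (6) = -4.074
Iteration 3:
  x = (-12 - (-1)·-4.074) / (3) = -5.358
  y = (-4 - (-4)·-5.358) / (6) = -4.239
Iteration 4:
  x = (-12 - (-1)·-4.239) / (3) = -5.413
  y = (-4 - (-4)·-5.413) / (6) = -4.275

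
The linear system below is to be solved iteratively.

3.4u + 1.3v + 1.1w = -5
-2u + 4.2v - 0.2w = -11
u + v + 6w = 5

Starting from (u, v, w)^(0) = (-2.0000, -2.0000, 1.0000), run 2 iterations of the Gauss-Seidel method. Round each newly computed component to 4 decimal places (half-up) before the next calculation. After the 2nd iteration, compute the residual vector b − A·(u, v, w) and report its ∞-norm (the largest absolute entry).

0.1106

Iteration 1:
  u = (-5 - (1.3)·-2.0000 - (1.1)·1.0000) / (3.4) = -1.0294
  v = (-11 - (-2)·-1.0294 - (-0.2)·1.0000) / (4.2) = -3.0616
  w = (5 - (1)·-1.0294 - (1)·-3.0616) / (6) = 1.5152
Iteration 2:
  u = (-5 - (1.3)·-3.0616 - (1.1)·1.5152) / (3.4) = -0.7902
  v = (-11 - (-2)·-0.7902 - (-0.2)·1.5152) / (4.2) = -2.9232
  w = (5 - (1)·-0.7902 - (1)·-2.9232) / (6) = 1.4522
Residual b − A·x = (-0.1106, -0.0125, 0.0002); ∞-norm = 0.1106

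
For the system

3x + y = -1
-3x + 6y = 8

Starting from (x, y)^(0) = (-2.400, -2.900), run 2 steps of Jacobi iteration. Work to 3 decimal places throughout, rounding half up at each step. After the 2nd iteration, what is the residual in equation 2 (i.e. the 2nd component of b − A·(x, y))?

Iteration 1:
  x = (-1 - (1)·-2.900) / (3) = 0.633
  y = (8 - (-3)·-2.400) / (6) = 0.133
Iteration 2:
  x = (-1 - (1)·0.133) / (3) = -0.378
  y = (8 - (-3)·0.633) / (6) = 1.650
Residual b − A·x = (-1.516, -3.034)

-3.034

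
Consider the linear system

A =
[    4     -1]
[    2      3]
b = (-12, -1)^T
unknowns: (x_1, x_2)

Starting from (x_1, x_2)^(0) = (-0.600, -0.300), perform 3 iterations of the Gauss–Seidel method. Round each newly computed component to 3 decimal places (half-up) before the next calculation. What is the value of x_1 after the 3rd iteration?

Iteration 1:
  x_1 = (-12 - (-1)·-0.300) / (4) = -3.075
  x_2 = (-1 - (2)·-3.075) / (3) = 1.717
Iteration 2:
  x_1 = (-12 - (-1)·1.717) / (4) = -2.571
  x_2 = (-1 - (2)·-2.571) / (3) = 1.381
Iteration 3:
  x_1 = (-12 - (-1)·1.381) / (4) = -2.655
  x_2 = (-1 - (2)·-2.655) / (3) = 1.437

-2.655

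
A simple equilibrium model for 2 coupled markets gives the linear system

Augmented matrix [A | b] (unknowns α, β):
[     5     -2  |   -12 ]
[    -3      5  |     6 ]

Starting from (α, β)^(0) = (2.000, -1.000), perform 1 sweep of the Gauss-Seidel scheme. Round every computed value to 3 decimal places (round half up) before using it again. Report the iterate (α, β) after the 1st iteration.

Iteration 1:
  α = (-12 - (-2)·-1.000) / (5) = -2.800
  β = (6 - (-3)·-2.800) / (5) = -0.480

(-2.800, -0.480)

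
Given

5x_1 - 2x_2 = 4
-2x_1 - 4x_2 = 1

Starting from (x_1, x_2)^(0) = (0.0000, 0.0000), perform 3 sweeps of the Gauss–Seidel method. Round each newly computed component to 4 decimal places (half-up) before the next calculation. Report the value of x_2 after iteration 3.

-0.5460

Iteration 1:
  x_1 = (4 - (-2)·0.0000) / (5) = 0.8000
  x_2 = (1 - (-2)·0.8000) / (-4) = -0.6500
Iteration 2:
  x_1 = (4 - (-2)·-0.6500) / (5) = 0.5400
  x_2 = (1 - (-2)·0.5400) / (-4) = -0.5200
Iteration 3:
  x_1 = (4 - (-2)·-0.5200) / (5) = 0.5920
  x_2 = (1 - (-2)·0.5920) / (-4) = -0.5460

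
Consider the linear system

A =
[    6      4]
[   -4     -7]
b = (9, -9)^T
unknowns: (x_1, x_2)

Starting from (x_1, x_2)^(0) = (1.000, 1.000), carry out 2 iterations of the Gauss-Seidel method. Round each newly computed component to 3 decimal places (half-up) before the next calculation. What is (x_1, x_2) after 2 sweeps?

(0.960, 0.737)

Iteration 1:
  x_1 = (9 - (4)·1.000) / (6) = 0.833
  x_2 = (-9 - (-4)·0.833) / (-7) = 0.810
Iteration 2:
  x_1 = (9 - (4)·0.810) / (6) = 0.960
  x_2 = (-9 - (-4)·0.960) / (-7) = 0.737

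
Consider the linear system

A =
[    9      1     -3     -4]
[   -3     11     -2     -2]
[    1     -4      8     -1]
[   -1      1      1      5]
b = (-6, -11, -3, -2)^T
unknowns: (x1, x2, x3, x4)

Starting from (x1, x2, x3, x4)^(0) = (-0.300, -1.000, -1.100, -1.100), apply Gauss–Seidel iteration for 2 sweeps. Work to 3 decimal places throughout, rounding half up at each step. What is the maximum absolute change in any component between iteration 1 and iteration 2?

0.498

Iteration 1:
  x1 = (-6 - (1)·-1.000 - (-3)·-1.100 - (-4)·-1.100) / (9) = -1.411
  x2 = (-11 - (-3)·-1.411 - (-2)·-1.100 - (-2)·-1.100) / (11) = -1.785
  x3 = (-3 - (1)·-1.411 - (-4)·-1.785 - (-1)·-1.100) / (8) = -1.229
  x4 = (-2 - (-1)·-1.411 - (1)·-1.785 - (1)·-1.229) / (5) = -0.079
Iteration 2:
  x1 = (-6 - (1)·-1.785 - (-3)·-1.229 - (-4)·-0.079) / (9) = -0.913
  x2 = (-11 - (-3)·-0.913 - (-2)·-1.229 - (-2)·-0.079) / (11) = -1.487
  x3 = (-3 - (1)·-0.913 - (-4)·-1.487 - (-1)·-0.079) / (8) = -1.014
  x4 = (-2 - (-1)·-0.913 - (1)·-1.487 - (1)·-1.014) / (5) = -0.082
Change: (0.498, 0.298, 0.215, -0.003) → max |·| = 0.498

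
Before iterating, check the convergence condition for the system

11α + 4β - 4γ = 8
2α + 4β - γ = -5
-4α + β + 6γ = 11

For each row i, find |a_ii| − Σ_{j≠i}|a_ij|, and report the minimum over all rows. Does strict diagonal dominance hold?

row 1: |11| − (4+4) = 3
row 2: |4| − (2+1) = 1
row 3: |6| − (4+1) = 1
minimum over rows = 1 → strictly diagonally dominant (convergence guaranteed)

1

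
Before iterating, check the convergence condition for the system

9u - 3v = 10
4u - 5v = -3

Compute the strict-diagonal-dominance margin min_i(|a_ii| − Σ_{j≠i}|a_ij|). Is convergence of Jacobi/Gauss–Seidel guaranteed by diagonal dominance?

row 1: |9| − (3) = 6
row 2: |-5| − (4) = 1
minimum over rows = 1 → strictly diagonally dominant (convergence guaranteed)

1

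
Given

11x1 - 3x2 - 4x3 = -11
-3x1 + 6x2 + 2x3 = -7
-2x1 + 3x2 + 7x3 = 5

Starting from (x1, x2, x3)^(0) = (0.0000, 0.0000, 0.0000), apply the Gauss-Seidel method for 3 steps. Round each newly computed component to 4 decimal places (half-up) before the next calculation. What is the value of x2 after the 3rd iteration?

Iteration 1:
  x1 = (-11 - (-3)·0.0000 - (-4)·0.0000) / (11) = -1.0000
  x2 = (-7 - (-3)·-1.0000 - (2)·0.0000) / (6) = -1.6667
  x3 = (5 - (-2)·-1.0000 - (3)·-1.6667) / (7) = 1.1429
Iteration 2:
  x1 = (-11 - (-3)·-1.6667 - (-4)·1.1429) / (11) = -1.0390
  x2 = (-7 - (-3)·-1.0390 - (2)·1.1429) / (6) = -2.0671
  x3 = (5 - (-2)·-1.0390 - (3)·-2.0671) / (7) = 1.3033
Iteration 3:
  x1 = (-11 - (-3)·-2.0671 - (-4)·1.3033) / (11) = -1.0898
  x2 = (-7 - (-3)·-1.0898 - (2)·1.3033) / (6) = -2.1460
  x3 = (5 - (-2)·-1.0898 - (3)·-2.1460) / (7) = 1.3226

-2.1460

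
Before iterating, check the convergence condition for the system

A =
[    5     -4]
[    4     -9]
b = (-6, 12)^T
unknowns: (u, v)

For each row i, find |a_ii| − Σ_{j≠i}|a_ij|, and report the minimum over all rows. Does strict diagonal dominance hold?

1

row 1: |5| − (4) = 1
row 2: |-9| − (4) = 5
minimum over rows = 1 → strictly diagonally dominant (convergence guaranteed)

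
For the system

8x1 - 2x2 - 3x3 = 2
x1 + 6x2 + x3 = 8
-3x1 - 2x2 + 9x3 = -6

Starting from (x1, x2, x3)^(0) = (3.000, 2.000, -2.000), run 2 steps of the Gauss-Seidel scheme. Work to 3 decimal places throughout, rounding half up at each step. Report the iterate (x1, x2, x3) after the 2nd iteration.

(0.556, 1.290, -0.195)

Iteration 1:
  x1 = (2 - (-2)·2.000 - (-3)·-2.000) / (8) = 0.000
  x2 = (8 - (1)·0.000 - (1)·-2.000) / (6) = 1.667
  x3 = (-6 - (-3)·0.000 - (-2)·1.667) / (9) = -0.296
Iteration 2:
  x1 = (2 - (-2)·1.667 - (-3)·-0.296) / (8) = 0.556
  x2 = (8 - (1)·0.556 - (1)·-0.296) / (6) = 1.290
  x3 = (-6 - (-3)·0.556 - (-2)·1.290) / (9) = -0.195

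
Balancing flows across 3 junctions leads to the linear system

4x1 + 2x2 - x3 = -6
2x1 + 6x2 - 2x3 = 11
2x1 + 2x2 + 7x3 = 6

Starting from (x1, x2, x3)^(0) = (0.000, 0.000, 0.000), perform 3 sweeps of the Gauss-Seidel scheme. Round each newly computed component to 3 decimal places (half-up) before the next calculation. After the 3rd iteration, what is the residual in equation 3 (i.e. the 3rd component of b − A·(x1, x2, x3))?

0.003

Iteration 1:
  x1 = (-6 - (2)·0.000 - (-1)·0.000) / (4) = -1.500
  x2 = (11 - (2)·-1.500 - (-2)·0.000) / (6) = 2.333
  x3 = (6 - (2)·-1.500 - (2)·2.333) / (7) = 0.619
Iteration 2:
  x1 = (-6 - (2)·2.333 - (-1)·0.619) / (4) = -2.512
  x2 = (11 - (2)·-2.512 - (-2)·0.619) / (6) = 2.877
  x3 = (6 - (2)·-2.512 - (2)·2.877) / (7) = 0.753
Iteration 3:
  x1 = (-6 - (2)·2.877 - (-1)·0.753) / (4) = -2.750
  x2 = (11 - (2)·-2.750 - (-2)·0.753) / (6) = 3.001
  x3 = (6 - (2)·-2.750 - (2)·3.001) / (7) = 0.785
Residual b − A·x = (-0.217, 0.064, 0.003)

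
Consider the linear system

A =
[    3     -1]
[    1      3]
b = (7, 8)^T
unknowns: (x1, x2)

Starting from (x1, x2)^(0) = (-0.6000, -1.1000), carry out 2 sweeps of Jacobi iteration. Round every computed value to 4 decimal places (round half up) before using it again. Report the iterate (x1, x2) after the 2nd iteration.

Iteration 1:
  x1 = (7 - (-1)·-1.1000) / (3) = 1.9667
  x2 = (8 - (1)·-0.6000) / (3) = 2.8667
Iteration 2:
  x1 = (7 - (-1)·2.8667) / (3) = 3.2889
  x2 = (8 - (1)·1.9667) / (3) = 2.0111

(3.2889, 2.0111)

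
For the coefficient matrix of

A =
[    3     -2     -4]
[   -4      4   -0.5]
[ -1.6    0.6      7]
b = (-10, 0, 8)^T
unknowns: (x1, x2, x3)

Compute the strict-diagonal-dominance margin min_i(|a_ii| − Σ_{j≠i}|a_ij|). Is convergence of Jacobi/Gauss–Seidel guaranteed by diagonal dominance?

row 1: |3| − (2+4) = -3
row 2: |4| − (4+0.5) = -0.5
row 3: |7| − (1.6+0.6) = 4.8
minimum over rows = -3 → not strictly diagonally dominant

-3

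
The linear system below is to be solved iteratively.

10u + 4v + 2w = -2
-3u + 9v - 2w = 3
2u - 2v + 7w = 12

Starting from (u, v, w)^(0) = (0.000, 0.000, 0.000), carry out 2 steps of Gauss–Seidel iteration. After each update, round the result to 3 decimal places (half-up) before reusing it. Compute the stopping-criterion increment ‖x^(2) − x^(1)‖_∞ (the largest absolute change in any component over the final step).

0.476

Iteration 1:
  u = (-2 - (4)·0.000 - (2)·0.000) / (10) = -0.200
  v = (3 - (-3)·-0.200 - (-2)·0.000) / (9) = 0.267
  w = (12 - (2)·-0.200 - (-2)·0.267) / (7) = 1.848
Iteration 2:
  u = (-2 - (4)·0.267 - (2)·1.848) / (10) = -0.676
  v = (3 - (-3)·-0.676 - (-2)·1.848) / (9) = 0.519
  w = (12 - (2)·-0.676 - (-2)·0.519) / (7) = 2.056
Change: (-0.476, 0.252, 0.208) → max |·| = 0.476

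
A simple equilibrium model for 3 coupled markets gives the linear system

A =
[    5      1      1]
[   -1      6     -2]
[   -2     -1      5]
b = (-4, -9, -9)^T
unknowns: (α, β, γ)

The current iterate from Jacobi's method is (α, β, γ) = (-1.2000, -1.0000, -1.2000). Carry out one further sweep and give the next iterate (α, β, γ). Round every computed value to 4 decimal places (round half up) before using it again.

One sweep:
  α = (-4 - (1)·-1.0000 - (1)·-1.2000) / (5) = -0.3600
  β = (-9 - (-1)·-1.2000 - (-2)·-1.2000) / (6) = -2.1000
  γ = (-9 - (-2)·-1.2000 - (-1)·-1.0000) / (5) = -2.4800

(-0.3600, -2.1000, -2.4800)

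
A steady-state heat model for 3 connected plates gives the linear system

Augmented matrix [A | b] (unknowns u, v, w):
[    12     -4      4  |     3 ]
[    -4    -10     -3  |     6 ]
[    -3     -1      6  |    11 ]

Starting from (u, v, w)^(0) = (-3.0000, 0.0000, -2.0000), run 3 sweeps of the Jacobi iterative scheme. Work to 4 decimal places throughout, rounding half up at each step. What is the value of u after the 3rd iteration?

-0.9361

Iteration 1:
  u = (3 - (-4)·0.0000 - (4)·-2.0000) / (12) = 0.9167
  v = (6 - (-4)·-3.0000 - (-3)·-2.0000) / (-10) = 1.2000
  w = (11 - (-3)·-3.0000 - (-1)·0.0000) / (6) = 0.3333
Iteration 2:
  u = (3 - (-4)·1.2000 - (4)·0.3333) / (12) = 0.5389
  v = (6 - (-4)·0.9167 - (-3)·0.3333) / (-10) = -1.0667
  w = (11 - (-3)·0.9167 - (-1)·1.2000) / (6) = 2.4917
Iteration 3:
  u = (3 - (-4)·-1.0667 - (4)·2.4917) / (12) = -0.9361
  v = (6 - (-4)·0.5389 - (-3)·2.4917) / (-10) = -1.5631
  w = (11 - (-3)·0.5389 - (-1)·-1.0667) / (6) = 1.9250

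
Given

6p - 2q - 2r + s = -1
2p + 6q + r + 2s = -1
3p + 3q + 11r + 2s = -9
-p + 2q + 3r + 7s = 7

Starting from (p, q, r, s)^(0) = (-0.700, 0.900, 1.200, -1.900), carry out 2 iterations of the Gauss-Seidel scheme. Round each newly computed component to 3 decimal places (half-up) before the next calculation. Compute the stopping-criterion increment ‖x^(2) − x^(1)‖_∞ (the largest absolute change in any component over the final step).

Iteration 1:
  p = (-1 - (-2)·0.900 - (-2)·1.200 - (1)·-1.900) / (6) = 0.850
  q = (-1 - (2)·0.850 - (1)·1.200 - (2)·-1.900) / (6) = -0.017
  r = (-9 - (3)·0.850 - (3)·-0.017 - (2)·-1.900) / (11) = -0.700
  s = (7 - (-1)·0.850 - (2)·-0.017 - (3)·-0.700) / (7) = 1.426
Iteration 2:
  p = (-1 - (-2)·-0.017 - (-2)·-0.700 - (1)·1.426) / (6) = -0.643
  q = (-1 - (2)·-0.643 - (1)·-0.700 - (2)·1.426) / (6) = -0.311
  r = (-9 - (3)·-0.643 - (3)·-0.311 - (2)·1.426) / (11) = -0.817
  s = (7 - (-1)·-0.643 - (2)·-0.311 - (3)·-0.817) / (7) = 1.347
Change: (-1.493, -0.294, -0.117, -0.079) → max |·| = 1.493

1.493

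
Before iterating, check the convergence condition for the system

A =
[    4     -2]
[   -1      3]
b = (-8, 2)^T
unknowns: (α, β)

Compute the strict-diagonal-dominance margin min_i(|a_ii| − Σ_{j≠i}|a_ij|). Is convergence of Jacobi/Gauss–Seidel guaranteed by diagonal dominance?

2

row 1: |4| − (2) = 2
row 2: |3| − (1) = 2
minimum over rows = 2 → strictly diagonally dominant (convergence guaranteed)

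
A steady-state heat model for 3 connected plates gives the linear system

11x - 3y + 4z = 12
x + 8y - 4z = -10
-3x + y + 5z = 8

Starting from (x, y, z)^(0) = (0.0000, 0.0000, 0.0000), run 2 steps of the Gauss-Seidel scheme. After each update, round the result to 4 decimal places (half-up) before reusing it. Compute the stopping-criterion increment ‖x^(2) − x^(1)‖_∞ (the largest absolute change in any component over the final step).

1.4283

Iteration 1:
  x = (12 - (-3)·0.0000 - (4)·0.0000) / (11) = 1.0909
  y = (-10 - (1)·1.0909 - (-4)·0.0000) / (8) = -1.3864
  z = (8 - (-3)·1.0909 - (1)·-1.3864) / (5) = 2.5318
Iteration 2:
  x = (12 - (-3)·-1.3864 - (4)·2.5318) / (11) = -0.2079
  y = (-10 - (1)·-0.2079 - (-4)·2.5318) / (8) = 0.0419
  z = (8 - (-3)·-0.2079 - (1)·0.0419) / (5) = 1.4669
Change: (-1.2988, 1.4283, -1.0649) → max |·| = 1.4283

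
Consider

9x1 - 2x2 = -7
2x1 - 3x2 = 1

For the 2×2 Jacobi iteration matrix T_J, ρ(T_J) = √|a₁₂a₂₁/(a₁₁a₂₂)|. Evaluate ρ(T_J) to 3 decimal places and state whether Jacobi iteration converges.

0.385

a₁₂a₂₁/(a₁₁a₂₂) = (-2)·(2) / ((9)·(-3)) = 0.148148
ρ = √|0.148148| = √0.148148 = 0.385
ρ < 1, so Jacobi converges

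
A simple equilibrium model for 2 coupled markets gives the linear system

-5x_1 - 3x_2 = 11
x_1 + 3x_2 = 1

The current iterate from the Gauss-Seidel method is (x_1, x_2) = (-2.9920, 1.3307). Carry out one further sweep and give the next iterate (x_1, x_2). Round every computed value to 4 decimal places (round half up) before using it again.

One sweep:
  x_1 = (11 - (-3)·1.3307) / (-5) = -2.9984
  x_2 = (1 - (1)·-2.9984) / (3) = 1.3328

(-2.9984, 1.3328)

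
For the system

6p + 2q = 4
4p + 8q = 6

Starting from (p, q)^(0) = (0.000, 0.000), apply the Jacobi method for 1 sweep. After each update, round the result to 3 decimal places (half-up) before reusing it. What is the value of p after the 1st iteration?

0.667

Iteration 1:
  p = (4 - (2)·0.000) / (6) = 0.667
  q = (6 - (4)·0.000) / (8) = 0.750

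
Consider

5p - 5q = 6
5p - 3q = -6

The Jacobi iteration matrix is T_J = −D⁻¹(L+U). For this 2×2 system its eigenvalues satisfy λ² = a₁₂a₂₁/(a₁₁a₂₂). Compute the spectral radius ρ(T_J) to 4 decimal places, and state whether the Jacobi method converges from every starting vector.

a₁₂a₂₁/(a₁₁a₂₂) = (-5)·(5) / ((5)·(-3)) = 1.666667
ρ = √|1.666667| = √1.666667 = 1.2910
ρ > 1, so Jacobi diverges

1.2910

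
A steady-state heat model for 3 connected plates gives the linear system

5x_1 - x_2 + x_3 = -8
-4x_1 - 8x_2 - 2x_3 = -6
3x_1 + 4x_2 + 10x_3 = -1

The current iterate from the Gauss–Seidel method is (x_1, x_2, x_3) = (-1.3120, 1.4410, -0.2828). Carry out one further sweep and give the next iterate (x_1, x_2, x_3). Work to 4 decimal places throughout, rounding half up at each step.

(-1.2552, 1.4483, -0.3028)

One sweep:
  x_1 = (-8 - (-1)·1.4410 - (1)·-0.2828) / (5) = -1.2552
  x_2 = (-6 - (-4)·-1.2552 - (-2)·-0.2828) / (-8) = 1.4483
  x_3 = (-1 - (3)·-1.2552 - (4)·1.4483) / (10) = -0.3028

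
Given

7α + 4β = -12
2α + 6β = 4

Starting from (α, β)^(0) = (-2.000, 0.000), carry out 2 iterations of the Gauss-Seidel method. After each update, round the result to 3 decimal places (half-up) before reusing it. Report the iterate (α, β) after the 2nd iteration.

Iteration 1:
  α = (-12 - (4)·0.000) / (7) = -1.714
  β = (4 - (2)·-1.714) / (6) = 1.238
Iteration 2:
  α = (-12 - (4)·1.238) / (7) = -2.422
  β = (4 - (2)·-2.422) / (6) = 1.474

(-2.422, 1.474)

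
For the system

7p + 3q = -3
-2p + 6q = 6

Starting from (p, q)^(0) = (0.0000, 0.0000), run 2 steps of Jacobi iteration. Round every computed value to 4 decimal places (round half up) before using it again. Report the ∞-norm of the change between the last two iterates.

0.4285

Iteration 1:
  p = (-3 - (3)·0.0000) / (7) = -0.4286
  q = (6 - (-2)·0.0000) / (6) = 1.0000
Iteration 2:
  p = (-3 - (3)·1.0000) / (7) = -0.8571
  q = (6 - (-2)·-0.4286) / (6) = 0.8571
Change: (-0.4285, -0.1429) → max |·| = 0.4285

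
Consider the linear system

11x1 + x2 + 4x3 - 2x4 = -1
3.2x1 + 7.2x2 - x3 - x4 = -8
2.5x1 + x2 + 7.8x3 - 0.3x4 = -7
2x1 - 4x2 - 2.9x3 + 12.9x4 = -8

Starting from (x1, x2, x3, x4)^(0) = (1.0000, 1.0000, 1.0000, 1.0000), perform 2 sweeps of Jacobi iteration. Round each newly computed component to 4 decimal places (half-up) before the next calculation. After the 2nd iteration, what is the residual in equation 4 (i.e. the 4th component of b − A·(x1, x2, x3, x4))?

0.7881

Iteration 1:
  x1 = (-1 - (1)·1.0000 - (4)·1.0000 - (-2)·1.0000) / (11) = -0.3636
  x2 = (-8 - (3.2)·1.0000 - (-1)·1.0000 - (-1)·1.0000) / (7.2) = -1.2778
  x3 = (-7 - (2.5)·1.0000 - (1)·1.0000 - (-0.3)·1.0000) / (7.8) = -1.3077
  x4 = (-8 - (2)·1.0000 - (-4)·1.0000 - (-2.9)·1.0000) / (12.9) = -0.2403
Iteration 2:
  x1 = (-1 - (1)·-1.2778 - (4)·-1.3077 - (-2)·-0.2403) / (11) = 0.4571
  x2 = (-8 - (3.2)·-0.3636 - (-1)·-1.3077 - (-1)·-0.2403) / (7.2) = -1.1645
  x3 = (-7 - (2.5)·-0.3636 - (1)·-1.2778 - (-0.3)·-0.2403) / (7.8) = -0.6263
  x4 = (-8 - (2)·-0.3636 - (-4)·-1.2778 - (-2.9)·-1.3077) / (12.9) = -1.2540
Residual b − A·x = (-4.8664, -2.9586, -2.4693, 0.7881)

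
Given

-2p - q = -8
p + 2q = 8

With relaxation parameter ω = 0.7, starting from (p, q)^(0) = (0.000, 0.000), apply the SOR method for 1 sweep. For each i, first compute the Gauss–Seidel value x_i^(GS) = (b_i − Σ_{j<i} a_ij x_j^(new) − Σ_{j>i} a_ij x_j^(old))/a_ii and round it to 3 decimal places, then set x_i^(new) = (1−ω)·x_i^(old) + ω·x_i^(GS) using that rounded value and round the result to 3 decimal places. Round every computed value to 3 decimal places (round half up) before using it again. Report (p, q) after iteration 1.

(2.800, 1.820)

Iteration 1:
  p: GS value = (-8 - (-1)·0.000) / (-2) = 4.000;  p ← (1−ω)·0.000 + ω·4.000 = 2.800
  q: GS value = (8 - (1)·2.800) / (2) = 2.600;  q ← (1−ω)·0.000 + ω·2.600 = 1.820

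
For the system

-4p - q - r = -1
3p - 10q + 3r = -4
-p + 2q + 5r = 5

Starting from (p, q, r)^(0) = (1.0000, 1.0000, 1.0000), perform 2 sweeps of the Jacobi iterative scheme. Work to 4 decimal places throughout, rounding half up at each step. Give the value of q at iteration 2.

Iteration 1:
  p = (-1 - (-1)·1.0000 - (-1)·1.0000) / (-4) = -0.2500
  q = (-4 - (3)·1.0000 - (3)·1.0000) / (-10) = 1.0000
  r = (5 - (-1)·1.0000 - (2)·1.0000) / (5) = 0.8000
Iteration 2:
  p = (-1 - (-1)·1.0000 - (-1)·0.8000) / (-4) = -0.2000
  q = (-4 - (3)·-0.2500 - (3)·0.8000) / (-10) = 0.5650
  r = (5 - (-1)·-0.2500 - (2)·1.0000) / (5) = 0.5500

0.5650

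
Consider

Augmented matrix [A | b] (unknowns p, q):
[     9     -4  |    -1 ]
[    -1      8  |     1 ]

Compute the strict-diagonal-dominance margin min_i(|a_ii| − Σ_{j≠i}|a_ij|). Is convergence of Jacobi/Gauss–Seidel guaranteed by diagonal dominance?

5

row 1: |9| − (4) = 5
row 2: |8| − (1) = 7
minimum over rows = 5 → strictly diagonally dominant (convergence guaranteed)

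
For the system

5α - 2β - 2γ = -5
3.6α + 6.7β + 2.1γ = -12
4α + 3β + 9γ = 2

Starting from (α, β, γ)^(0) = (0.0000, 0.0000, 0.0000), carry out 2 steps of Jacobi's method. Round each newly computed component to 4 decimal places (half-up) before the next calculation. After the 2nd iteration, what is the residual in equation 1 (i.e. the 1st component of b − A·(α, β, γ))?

Iteration 1:
  α = (-5 - (-2)·0.0000 - (-2)·0.0000) / (5) = -1.0000
  β = (-12 - (3.6)·0.0000 - (2.1)·0.0000) / (6.7) = -1.7910
  γ = (2 - (4)·0.0000 - (3)·0.0000) / (9) = 0.2222
Iteration 2:
  α = (-5 - (-2)·-1.7910 - (-2)·0.2222) / (5) = -1.6275
  β = (-12 - (3.6)·-1.0000 - (2.1)·0.2222) / (6.7) = -1.3234
  γ = (2 - (4)·-1.0000 - (3)·-1.7910) / (9) = 1.2637
Residual b − A·x = (3.0181, 0.0720, 1.1069)

3.0181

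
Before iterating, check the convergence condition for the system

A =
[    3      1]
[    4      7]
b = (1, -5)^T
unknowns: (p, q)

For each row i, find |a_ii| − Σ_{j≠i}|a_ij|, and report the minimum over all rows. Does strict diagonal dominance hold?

row 1: |3| − (1) = 2
row 2: |7| − (4) = 3
minimum over rows = 2 → strictly diagonally dominant (convergence guaranteed)

2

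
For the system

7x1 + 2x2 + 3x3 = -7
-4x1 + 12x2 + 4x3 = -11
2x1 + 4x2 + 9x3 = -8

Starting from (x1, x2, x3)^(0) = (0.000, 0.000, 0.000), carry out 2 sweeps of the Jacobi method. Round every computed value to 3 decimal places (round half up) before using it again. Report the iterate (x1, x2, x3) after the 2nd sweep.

(-0.357, -0.954, -0.259)

Iteration 1:
  x1 = (-7 - (2)·0.000 - (3)·0.000) / (7) = -1.000
  x2 = (-11 - (-4)·0.000 - (4)·0.000) / (12) = -0.917
  x3 = (-8 - (2)·0.000 - (4)·0.000) / (9) = -0.889
Iteration 2:
  x1 = (-7 - (2)·-0.917 - (3)·-0.889) / (7) = -0.357
  x2 = (-11 - (-4)·-1.000 - (4)·-0.889) / (12) = -0.954
  x3 = (-8 - (2)·-1.000 - (4)·-0.917) / (9) = -0.259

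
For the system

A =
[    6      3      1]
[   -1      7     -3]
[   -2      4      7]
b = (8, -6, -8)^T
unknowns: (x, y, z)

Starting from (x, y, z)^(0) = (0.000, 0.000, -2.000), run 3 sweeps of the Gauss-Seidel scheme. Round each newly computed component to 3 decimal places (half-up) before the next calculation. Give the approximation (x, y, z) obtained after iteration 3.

(1.625, -0.745, -0.253)

Iteration 1:
  x = (8 - (3)·0.000 - (1)·-2.000) / (6) = 1.667
  y = (-6 - (-1)·1.667 - (-3)·-2.000) / (7) = -1.476
  z = (-8 - (-2)·1.667 - (4)·-1.476) / (7) = 0.177
Iteration 2:
  x = (8 - (3)·-1.476 - (1)·0.177) / (6) = 2.042
  y = (-6 - (-1)·2.042 - (-3)·0.177) / (7) = -0.490
  z = (-8 - (-2)·2.042 - (4)·-0.490) / (7) = -0.279
Iteration 3:
  x = (8 - (3)·-0.490 - (1)·-0.279) / (6) = 1.625
  y = (-6 - (-1)·1.625 - (-3)·-0.279) / (7) = -0.745
  z = (-8 - (-2)·1.625 - (4)·-0.745) / (7) = -0.253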